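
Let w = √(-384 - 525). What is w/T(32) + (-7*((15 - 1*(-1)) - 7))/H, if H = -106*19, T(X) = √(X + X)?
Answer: 63/2014 + 3*I*√101/8 ≈ 0.031281 + 3.7687*I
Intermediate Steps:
T(X) = √2*√X (T(X) = √(2*X) = √2*√X)
H = -2014
w = 3*I*√101 (w = √(-909) = 3*I*√101 ≈ 30.15*I)
w/T(32) + (-7*((15 - 1*(-1)) - 7))/H = (3*I*√101)/((√2*√32)) - 7*((15 - 1*(-1)) - 7)/(-2014) = (3*I*√101)/((√2*(4*√2))) - 7*((15 + 1) - 7)*(-1/2014) = (3*I*√101)/8 - 7*(16 - 7)*(-1/2014) = (3*I*√101)*(⅛) - 7*9*(-1/2014) = 3*I*√101/8 - 63*(-1/2014) = 3*I*√101/8 + 63/2014 = 63/2014 + 3*I*√101/8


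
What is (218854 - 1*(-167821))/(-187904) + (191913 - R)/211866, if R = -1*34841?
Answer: -19657650967/19905234432 ≈ -0.98756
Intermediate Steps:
R = -34841
(218854 - 1*(-167821))/(-187904) + (191913 - R)/211866 = (218854 - 1*(-167821))/(-187904) + (191913 - 1*(-34841))/211866 = (218854 + 167821)*(-1/187904) + (191913 + 34841)*(1/211866) = 386675*(-1/187904) + 226754*(1/211866) = -386675/187904 + 113377/105933 = -19657650967/19905234432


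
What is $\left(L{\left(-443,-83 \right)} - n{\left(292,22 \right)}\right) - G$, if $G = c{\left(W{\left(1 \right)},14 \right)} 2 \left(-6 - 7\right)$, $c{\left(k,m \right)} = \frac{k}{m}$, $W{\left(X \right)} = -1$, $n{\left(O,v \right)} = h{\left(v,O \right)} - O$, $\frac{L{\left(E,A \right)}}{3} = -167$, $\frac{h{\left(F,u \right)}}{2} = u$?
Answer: $- \frac{5564}{7} \approx -794.86$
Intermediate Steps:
$h{\left(F,u \right)} = 2 u$
$L{\left(E,A \right)} = -501$ ($L{\left(E,A \right)} = 3 \left(-167\right) = -501$)
$n{\left(O,v \right)} = O$ ($n{\left(O,v \right)} = 2 O - O = O$)
$G = \frac{13}{7}$ ($G = - \frac{1}{14} \cdot 2 \left(-6 - 7\right) = \left(-1\right) \frac{1}{14} \cdot 2 \left(-13\right) = \left(- \frac{1}{14}\right) \left(-26\right) = \frac{13}{7} \approx 1.8571$)
$\left(L{\left(-443,-83 \right)} - n{\left(292,22 \right)}\right) - G = \left(-501 - 292\right) - \frac{13}{7} = -793 - \frac{13}{7} = - \frac{5564}{7}$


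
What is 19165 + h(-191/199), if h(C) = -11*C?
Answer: 3815936/199 ≈ 19176.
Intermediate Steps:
19165 + h(-191/199) = 19165 - (-2101)/199 = 19165 - 11*(-191/199) = 19165 + 2101/199 = 3815936/199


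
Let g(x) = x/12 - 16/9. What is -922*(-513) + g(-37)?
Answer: 17027321/36 ≈ 4.7298e+5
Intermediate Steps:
g(x) = -16/9 + x/12 (g(x) = x*(1/12) - 16*⅑ = x/12 - 16/9 = -16/9 + x/12)
-922*(-513) + g(-37) = -922*(-513) + (-16/9 + (1/12)*(-37)) = 472986 + (-16/9 - 37/12) = 472986 - 175/36 = 17027321/36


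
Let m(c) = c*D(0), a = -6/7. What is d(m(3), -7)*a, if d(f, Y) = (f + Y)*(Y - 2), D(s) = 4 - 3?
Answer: -216/7 ≈ -30.857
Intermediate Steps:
D(s) = 1
a = -6/7 (a = -6*1/7 = -6/7 ≈ -0.85714)
m(c) = c (m(c) = c*1 = c)
d(f, Y) = (-2 + Y)*(Y + f) (d(f, Y) = (Y + f)*(-2 + Y) = (-2 + Y)*(Y + f))
d(m(3), -7)*a = ((-7)**2 - 2*(-7) - 2*3 - 7*3)*(-6/7) = (49 + 14 - 6 - 21)*(-6/7) = 36*(-6/7) = -216/7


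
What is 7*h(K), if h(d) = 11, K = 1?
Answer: 77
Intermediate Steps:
7*h(K) = 7*11 = 77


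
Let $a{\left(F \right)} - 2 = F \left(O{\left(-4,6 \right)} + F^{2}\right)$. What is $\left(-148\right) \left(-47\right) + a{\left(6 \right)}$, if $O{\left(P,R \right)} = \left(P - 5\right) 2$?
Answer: $7066$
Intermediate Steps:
$O{\left(P,R \right)} = -10 + 2 P$ ($O{\left(P,R \right)} = \left(-5 + P\right) 2 = -10 + 2 P$)
$a{\left(F \right)} = 2 + F \left(-18 + F^{2}\right)$ ($a{\left(F \right)} = 2 + F \left(\left(-10 + 2 \left(-4\right)\right) + F^{2}\right) = 2 + F \left(\left(-10 - 8\right) + F^{2}\right) = 2 + F \left(-18 + F^{2}\right)$)
$\left(-148\right) \left(-47\right) + a{\left(6 \right)} = \left(-148\right) \left(-47\right) + \left(2 + 6^{3} - 108\right) = 6956 + \left(2 + 216 - 108\right) = 6956 + 110 = 7066$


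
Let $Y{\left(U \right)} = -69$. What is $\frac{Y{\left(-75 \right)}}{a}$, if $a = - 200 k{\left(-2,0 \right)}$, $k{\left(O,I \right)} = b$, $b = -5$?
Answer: $- \frac{69}{1000} \approx -0.069$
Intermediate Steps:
$k{\left(O,I \right)} = -5$
$a = 1000$ ($a = \left(-200\right) \left(-5\right) = 1000$)
$\frac{Y{\left(-75 \right)}}{a} = - \frac{69}{1000}$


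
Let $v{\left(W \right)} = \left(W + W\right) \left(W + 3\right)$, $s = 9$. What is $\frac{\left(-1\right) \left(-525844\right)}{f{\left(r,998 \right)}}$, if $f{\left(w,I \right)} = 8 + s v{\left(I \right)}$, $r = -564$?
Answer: $\frac{131461}{4495493} \approx 0.029243$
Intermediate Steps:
$v{\left(W \right)} = 2 W \left(3 + W\right)$
$f{\left(w,I \right)} = 8 + 18 I \left(3 + I\right)$ ($f{\left(w,I \right)} = 8 + 9 \cdot 2 I \left(3 + I\right) = 8 + 18 I \left(3 + I\right)$)
$\frac{\left(-1\right) \left(-525844\right)}{f{\left(r,998 \right)}} = \frac{\left(-1\right) \left(-525844\right)}{8 + 18 \cdot 998 \left(3 + 998\right)} = \frac{525844}{8 + 18 \cdot 998 \cdot 1001} = \frac{525844}{8 + 17981964} = \frac{525844}{17981972} = 525844 \cdot \frac{1}{17981972} = \frac{131461}{4495493}$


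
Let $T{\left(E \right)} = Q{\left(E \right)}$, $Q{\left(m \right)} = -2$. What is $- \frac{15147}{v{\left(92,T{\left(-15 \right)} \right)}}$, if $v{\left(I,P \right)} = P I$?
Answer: $\frac{15147}{184} \approx 82.321$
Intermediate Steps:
$T{\left(E \right)} = -2$
$v{\left(I,P \right)} = I P$
$- \frac{15147}{v{\left(92,T{\left(-15 \right)} \right)}} = - \frac{15147}{92 \left(-2\right)} = - \frac{15147}{-184} = \left(-15147\right) \left(- \frac{1}{184}\right) = \frac{15147}{184}$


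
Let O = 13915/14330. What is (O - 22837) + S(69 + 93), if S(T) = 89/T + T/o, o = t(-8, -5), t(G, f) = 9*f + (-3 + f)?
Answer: -140499682739/6151869 ≈ -22839.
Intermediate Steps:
t(G, f) = -3 + 10*f
O = 2783/2866 (O = 13915*(1/14330) = 2783/2866 ≈ 0.97104)
o = -53 (o = -3 + 10*(-5) = -3 - 50 = -53)
S(T) = 89/T - T/53 (S(T) = 89/T + T/(-53) = 89/T + T*(-1/53) = 89/T - T/53)
(O - 22837) + S(69 + 93) = (2783/2866 - 22837) + (89/(69 + 93) - (69 + 93)/53) = -65448059/2866 + (89/162 - 1/53*162) = -65448059/2866 + (89*(1/162) - 162/53) = -65448059/2866 + (89/162 - 162/53) = -65448059/2866 - 21527/8586 = -140499682739/6151869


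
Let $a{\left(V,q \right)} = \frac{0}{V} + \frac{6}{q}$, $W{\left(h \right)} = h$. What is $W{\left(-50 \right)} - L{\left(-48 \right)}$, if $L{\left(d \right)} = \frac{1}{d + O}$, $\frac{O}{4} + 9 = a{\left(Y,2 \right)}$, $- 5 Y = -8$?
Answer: $- \frac{3599}{72} \approx -49.986$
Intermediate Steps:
$Y = \frac{8}{5}$ ($Y = \left(- \frac{1}{5}\right) \left(-8\right) = \frac{8}{5} \approx 1.6$)
$a{\left(V,q \right)} = \frac{6}{q}$ ($a{\left(V,q \right)} = 0 + \frac{6}{q} = \frac{6}{q}$)
$O = -24$ ($O = -36 + 4 \cdot \frac{6}{2} = -36 + 4 \cdot 6 \cdot \frac{1}{2} = -36 + 4 \cdot 3 = -36 + 12 = -24$)
$L{\left(d \right)} = \frac{1}{-24 + d}$ ($L{\left(d \right)} = \frac{1}{d - 24} = \frac{1}{-24 + d}$)
$W{\left(-50 \right)} - L{\left(-48 \right)} = -50 - \frac{1}{-24 - 48} = -50 - \frac{1}{-72} = -50 - - \frac{1}{72} = -50 + \frac{1}{72} = - \frac{3599}{72}$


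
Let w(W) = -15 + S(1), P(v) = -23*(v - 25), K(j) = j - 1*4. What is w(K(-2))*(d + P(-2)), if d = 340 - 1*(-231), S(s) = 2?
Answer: -15496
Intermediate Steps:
K(j) = -4 + j (K(j) = j - 4 = -4 + j)
P(v) = 575 - 23*v (P(v) = -23*(-25 + v) = 575 - 23*v)
d = 571 (d = 340 + 231 = 571)
w(W) = -13 (w(W) = -15 + 2 = -13)
w(K(-2))*(d + P(-2)) = -13*(571 + (575 - 23*(-2))) = -13*(571 + (575 + 46)) = -13*(571 + 621) = -13*1192 = -15496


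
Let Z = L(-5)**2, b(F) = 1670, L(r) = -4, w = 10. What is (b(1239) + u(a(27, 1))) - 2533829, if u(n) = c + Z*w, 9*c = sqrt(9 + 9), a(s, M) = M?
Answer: -2531999 + sqrt(2)/3 ≈ -2.5320e+6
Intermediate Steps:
c = sqrt(2)/3 (c = sqrt(9 + 9)/9 = sqrt(18)/9 = (3*sqrt(2))/9 = sqrt(2)/3 ≈ 0.47140)
Z = 16 (Z = (-4)**2 = 16)
u(n) = 160 + sqrt(2)/3 (u(n) = sqrt(2)/3 + 16*10 = sqrt(2)/3 + 160 = 160 + sqrt(2)/3)
(b(1239) + u(a(27, 1))) - 2533829 = (1670 + (160 + sqrt(2)/3)) - 2533829 = (1830 + sqrt(2)/3) - 2533829 = -2531999 + sqrt(2)/3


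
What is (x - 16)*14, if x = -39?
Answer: -770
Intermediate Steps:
(x - 16)*14 = (-39 - 16)*14 = -55*14 = -770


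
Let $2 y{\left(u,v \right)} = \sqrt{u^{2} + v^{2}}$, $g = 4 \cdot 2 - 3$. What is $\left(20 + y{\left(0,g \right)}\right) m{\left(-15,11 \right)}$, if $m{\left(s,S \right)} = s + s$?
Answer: $-675$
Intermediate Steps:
$m{\left(s,S \right)} = 2 s$
$g = 5$ ($g = 8 - 3 = 5$)
$y{\left(u,v \right)} = \frac{\sqrt{u^{2} + v^{2}}}{2}$
$\left(20 + y{\left(0,g \right)}\right) m{\left(-15,11 \right)} = \left(20 + \frac{\sqrt{0^{2} + 5^{2}}}{2}\right) 2 \left(-15\right) = \left(20 + \frac{\sqrt{0 + 25}}{2}\right) \left(-30\right) = \left(20 + \frac{\sqrt{25}}{2}\right) \left(-30\right) = \left(20 + \frac{1}{2} \cdot 5\right) \left(-30\right) = \left(20 + \frac{5}{2}\right) \left(-30\right) = \frac{45}{2} \left(-30\right) = -675$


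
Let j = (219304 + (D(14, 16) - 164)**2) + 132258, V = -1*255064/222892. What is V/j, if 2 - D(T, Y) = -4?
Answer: -31883/10490579149 ≈ -3.0392e-6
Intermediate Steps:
D(T, Y) = 6 (D(T, Y) = 2 - 1*(-4) = 2 + 4 = 6)
V = -63766/55723 (V = -255064*1/222892 = -63766/55723 ≈ -1.1443)
j = 376526 (j = (219304 + (6 - 164)**2) + 132258 = (219304 + (-158)**2) + 132258 = (219304 + 24964) + 132258 = 244268 + 132258 = 376526)
V/j = -63766/55723/376526 = -63766/55723*1/376526 = -31883/10490579149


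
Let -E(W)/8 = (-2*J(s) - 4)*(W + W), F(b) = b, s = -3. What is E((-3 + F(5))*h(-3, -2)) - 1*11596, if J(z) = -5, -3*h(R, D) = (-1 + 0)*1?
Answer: -11660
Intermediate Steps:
h(R, D) = ⅓ (h(R, D) = -(-1 + 0)/3 = -(-1)/3 = -⅓*(-1) = ⅓)
E(W) = -96*W (E(W) = -8*(-2*(-5) - 4)*(W + W) = -8*(10 - 4)*2*W = -48*2*W = -96*W)
E((-3 + F(5))*h(-3, -2)) - 1*11596 = -96*(-3 + 5)/3 - 1*11596 = -192/3 - 11596 = -96*⅔ - 11596 = -64 - 11596 = -11660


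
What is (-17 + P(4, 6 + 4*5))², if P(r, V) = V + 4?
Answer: 169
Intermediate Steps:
P(r, V) = 4 + V
(-17 + P(4, 6 + 4*5))² = (-17 + (4 + (6 + 4*5)))² = (-17 + (4 + (6 + 20)))² = (-17 + (4 + 26))² = (-17 + 30)² = 13² = 169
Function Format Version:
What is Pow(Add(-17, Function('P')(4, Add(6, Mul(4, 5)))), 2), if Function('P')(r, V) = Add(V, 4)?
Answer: 169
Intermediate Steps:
Function('P')(r, V) = Add(4, V)
Pow(Add(-17, Function('P')(4, Add(6, Mul(4, 5)))), 2) = Pow(Add(-17, Add(4, Add(6, Mul(4, 5)))), 2) = Pow(Add(-17, Add(4, Add(6, 20))), 2) = Pow(Add(-17, Add(4, 26)), 2) = Pow(Add(-17, 30), 2) = Pow(13, 2) = 169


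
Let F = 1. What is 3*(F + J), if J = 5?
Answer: 18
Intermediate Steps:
3*(F + J) = 3*(1 + 5) = 3*6 = 18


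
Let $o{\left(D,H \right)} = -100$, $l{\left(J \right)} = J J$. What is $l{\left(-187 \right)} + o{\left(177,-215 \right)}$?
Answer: $34869$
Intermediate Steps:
$l{\left(J \right)} = J^{2}$
$l{\left(-187 \right)} + o{\left(177,-215 \right)} = \left(-187\right)^{2} - 100 = 34969 - 100 = 34869$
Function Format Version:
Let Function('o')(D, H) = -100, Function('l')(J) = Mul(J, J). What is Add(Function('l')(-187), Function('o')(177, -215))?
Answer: 34869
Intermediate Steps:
Function('l')(J) = Pow(J, 2)
Add(Function('l')(-187), Function('o')(177, -215)) = Add(Pow(-187, 2), -100) = Add(34969, -100) = 34869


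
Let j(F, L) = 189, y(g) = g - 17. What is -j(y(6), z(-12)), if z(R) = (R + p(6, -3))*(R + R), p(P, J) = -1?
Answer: -189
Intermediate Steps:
y(g) = -17 + g
z(R) = 2*R*(-1 + R) (z(R) = (R - 1)*(R + R) = (-1 + R)*(2*R) = 2*R*(-1 + R))
-j(y(6), z(-12)) = -1*189 = -189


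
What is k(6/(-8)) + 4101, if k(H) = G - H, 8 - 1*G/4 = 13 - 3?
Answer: 16375/4 ≈ 4093.8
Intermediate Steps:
G = -8 (G = 32 - 4*(13 - 3) = 32 - 4*10 = 32 - 40 = -8)
k(H) = -8 - H
k(6/(-8)) + 4101 = (-8 - 6/(-8)) + 4101 = (-8 - 6*(-1)/8) + 4101 = (-8 - 1*(-¾)) + 4101 = (-8 + ¾) + 4101 = -29/4 + 4101 = 16375/4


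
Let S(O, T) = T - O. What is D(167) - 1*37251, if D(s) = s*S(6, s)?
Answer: -10364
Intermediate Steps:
D(s) = s*(-6 + s) (D(s) = s*(s - 1*6) = s*(s - 6) = s*(-6 + s))
D(167) - 1*37251 = 167*(-6 + 167) - 1*37251 = 167*161 - 37251 = 26887 - 37251 = -10364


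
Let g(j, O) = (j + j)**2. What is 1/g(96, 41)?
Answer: 1/36864 ≈ 2.7127e-5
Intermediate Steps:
g(j, O) = 4*j**2 (g(j, O) = (2*j)**2 = 4*j**2)
1/g(96, 41) = 1/(4*96**2) = 1/(4*9216) = 1/36864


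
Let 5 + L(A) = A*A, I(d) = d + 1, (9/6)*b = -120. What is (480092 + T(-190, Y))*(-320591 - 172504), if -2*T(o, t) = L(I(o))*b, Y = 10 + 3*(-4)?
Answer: -941186205540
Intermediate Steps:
b = -80 (b = (⅔)*(-120) = -80)
I(d) = 1 + d
Y = -2 (Y = 10 - 12 = -2)
L(A) = -5 + A² (L(A) = -5 + A*A = -5 + A²)
T(o, t) = -200 + 40*(1 + o)² (T(o, t) = -(-5 + (1 + o)²)*(-80)/2 = -(400 - 80*(1 + o)²)/2 = -200 + 40*(1 + o)²)
(480092 + T(-190, Y))*(-320591 - 172504) = (480092 + (-200 + 40*(1 - 190)²))*(-320591 - 172504) = (480092 + (-200 + 40*(-189)²))*(-493095) = (480092 + (-200 + 40*35721))*(-493095) = (480092 + (-200 + 1428840))*(-493095) = (480092 + 1428640)*(-493095) = 1908732*(-493095) = -941186205540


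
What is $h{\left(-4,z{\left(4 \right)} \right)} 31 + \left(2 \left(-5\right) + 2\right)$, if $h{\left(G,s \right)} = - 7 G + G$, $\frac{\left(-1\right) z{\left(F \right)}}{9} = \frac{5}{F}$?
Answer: $736$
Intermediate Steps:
$z{\left(F \right)} = - \frac{45}{F}$ ($z{\left(F \right)} = - 9 \frac{5}{F} = - \frac{45}{F}$)
$h{\left(G,s \right)} = - 6 G$
$h{\left(-4,z{\left(4 \right)} \right)} 31 + \left(2 \left(-5\right) + 2\right) = \left(-6\right) \left(-4\right) 31 + \left(2 \left(-5\right) + 2\right) = 24 \cdot 31 + \left(-10 + 2\right) = 744 - 8 = 736$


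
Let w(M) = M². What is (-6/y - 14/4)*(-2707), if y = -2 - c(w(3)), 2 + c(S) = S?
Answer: 46019/6 ≈ 7669.8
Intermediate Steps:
c(S) = -2 + S
y = -9 (y = -2 - (-2 + 3²) = -2 - (-2 + 9) = -2 - 1*7 = -2 - 7 = -9)
(-6/y - 14/4)*(-2707) = (-6/(-9) - 14/4)*(-2707) = (-6*(-⅑) - 14*¼)*(-2707) = (⅔ - 7/2)*(-2707) = -17/6*(-2707) = 46019/6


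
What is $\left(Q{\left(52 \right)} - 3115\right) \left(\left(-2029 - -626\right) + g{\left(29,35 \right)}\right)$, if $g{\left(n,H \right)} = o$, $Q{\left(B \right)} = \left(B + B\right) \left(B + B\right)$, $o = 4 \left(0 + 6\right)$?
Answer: $-10619679$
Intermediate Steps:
$o = 24$ ($o = 4 \cdot 6 = 24$)
$Q{\left(B \right)} = 4 B^{2}$ ($Q{\left(B \right)} = 2 B 2 B = 4 B^{2}$)
$g{\left(n,H \right)} = 24$
$\left(Q{\left(52 \right)} - 3115\right) \left(\left(-2029 - -626\right) + g{\left(29,35 \right)}\right) = \left(4 \cdot 52^{2} - 3115\right) \left(\left(-2029 - -626\right) + 24\right) = \left(4 \cdot 2704 - 3115\right) \left(\left(-2029 + 626\right) + 24\right) = \left(10816 - 3115\right) \left(-1403 + 24\right) = 7701 \left(-1379\right) = -10619679$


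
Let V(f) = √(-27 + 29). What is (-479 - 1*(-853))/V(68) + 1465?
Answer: 1465 + 187*√2 ≈ 1729.5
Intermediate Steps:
V(f) = √2
(-479 - 1*(-853))/V(68) + 1465 = (-479 - 1*(-853))/(√2) + 1465 = (-479 + 853)*(√2/2) + 1465 = 374*(√2/2) + 1465 = 187*√2 + 1465 = 1465 + 187*√2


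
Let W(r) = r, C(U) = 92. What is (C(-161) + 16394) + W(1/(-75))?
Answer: 1236449/75 ≈ 16486.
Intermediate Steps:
(C(-161) + 16394) + W(1/(-75)) = (92 + 16394) + 1/(-75) = 16486 - 1/75 = 1236449/75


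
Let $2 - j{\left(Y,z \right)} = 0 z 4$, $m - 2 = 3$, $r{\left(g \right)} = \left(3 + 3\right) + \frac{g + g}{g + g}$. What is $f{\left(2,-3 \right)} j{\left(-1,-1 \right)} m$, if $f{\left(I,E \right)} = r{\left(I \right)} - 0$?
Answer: $70$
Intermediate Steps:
$r{\left(g \right)} = 7$ ($r{\left(g \right)} = 6 + \frac{2 g}{2 g} = 6 + 2 g \frac{1}{2 g} = 6 + 1 = 7$)
$m = 5$ ($m = 2 + 3 = 5$)
$f{\left(I,E \right)} = 7$ ($f{\left(I,E \right)} = 7 - 0 = 7 + 0 = 7$)
$j{\left(Y,z \right)} = 2$ ($j{\left(Y,z \right)} = 2 - 0 z 4 = 2 - 0 \cdot 4 = 2 - 0 = 2 + 0 = 2$)
$f{\left(2,-3 \right)} j{\left(-1,-1 \right)} m = 7 \cdot 2 \cdot 5 = 14 \cdot 5 = 70$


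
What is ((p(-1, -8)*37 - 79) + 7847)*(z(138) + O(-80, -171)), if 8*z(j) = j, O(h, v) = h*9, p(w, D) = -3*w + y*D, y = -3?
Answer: -24644037/4 ≈ -6.1610e+6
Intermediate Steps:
p(w, D) = -3*D - 3*w (p(w, D) = -3*w - 3*D = -3*D - 3*w)
O(h, v) = 9*h
z(j) = j/8
((p(-1, -8)*37 - 79) + 7847)*(z(138) + O(-80, -171)) = (((-3*(-8) - 3*(-1))*37 - 79) + 7847)*((1/8)*138 + 9*(-80)) = (((24 + 3)*37 - 79) + 7847)*(69/4 - 720) = ((27*37 - 79) + 7847)*(-2811/4) = ((999 - 79) + 7847)*(-2811/4) = (920 + 7847)*(-2811/4) = 8767*(-2811/4) = -24644037/4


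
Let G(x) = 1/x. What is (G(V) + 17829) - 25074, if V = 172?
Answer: -1246139/172 ≈ -7245.0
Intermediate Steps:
(G(V) + 17829) - 25074 = (1/172 + 17829) - 25074 = 3066589/172 - 25074 = -1246139/172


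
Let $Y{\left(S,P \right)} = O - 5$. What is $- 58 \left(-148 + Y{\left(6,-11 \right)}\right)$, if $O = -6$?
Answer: $9222$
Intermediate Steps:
$Y{\left(S,P \right)} = -11$ ($Y{\left(S,P \right)} = -6 - 5 = -11$)
$- 58 \left(-148 + Y{\left(6,-11 \right)}\right) = - 58 \left(-148 - 11\right) = \left(-58\right) \left(-159\right) = 9222$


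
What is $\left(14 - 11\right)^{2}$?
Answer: $9$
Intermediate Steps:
$\left(14 - 11\right)^{2} = 3^{2} = 9$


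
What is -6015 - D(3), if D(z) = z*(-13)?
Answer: -5976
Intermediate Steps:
D(z) = -13*z
-6015 - D(3) = -6015 - (-13)*3 = -6015 - 1*(-39) = -6015 + 39 = -5976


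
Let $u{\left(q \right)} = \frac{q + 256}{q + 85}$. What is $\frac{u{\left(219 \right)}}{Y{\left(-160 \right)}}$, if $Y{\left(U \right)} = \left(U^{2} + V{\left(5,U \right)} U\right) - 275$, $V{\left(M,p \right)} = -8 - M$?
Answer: $\frac{5}{87696} \approx 5.7015 \cdot 10^{-5}$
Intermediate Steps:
$u{\left(q \right)} = \frac{256 + q}{85 + q}$
$Y{\left(U \right)} = -275 + U^{2} - 13 U$ ($Y{\left(U \right)} = \left(U^{2} + \left(-8 - 5\right) U\right) - 275 = \left(U^{2} - 13 U\right) - 275 = -275 + U^{2} - 13 U$)
$\frac{u{\left(219 \right)}}{Y{\left(-160 \right)}} = \frac{\frac{1}{85 + 219} \left(256 + 219\right)}{-275 + \left(-160\right)^{2} - -2080} = \frac{\frac{1}{304} \cdot 475}{-275 + 25600 + 2080} = \frac{\frac{1}{304} \cdot 475}{27405} = \frac{25}{16} \cdot \frac{1}{27405} = \frac{5}{87696}$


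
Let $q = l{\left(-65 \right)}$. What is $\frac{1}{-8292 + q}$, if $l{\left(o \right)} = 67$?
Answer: $- \frac{1}{8225} \approx -0.00012158$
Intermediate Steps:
$q = 67$
$\frac{1}{-8292 + q} = \frac{1}{-8292 + 67} = \frac{1}{-8225} = - \frac{1}{8225}$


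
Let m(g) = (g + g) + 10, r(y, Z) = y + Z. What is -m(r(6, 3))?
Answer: -28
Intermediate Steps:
r(y, Z) = Z + y
m(g) = 10 + 2*g (m(g) = 2*g + 10 = 10 + 2*g)
-m(r(6, 3)) = -(10 + 2*(3 + 6)) = -(10 + 2*9) = -(10 + 18) = -1*28 = -28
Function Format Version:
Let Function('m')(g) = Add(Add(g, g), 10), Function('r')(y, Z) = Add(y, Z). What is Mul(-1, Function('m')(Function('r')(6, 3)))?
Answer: -28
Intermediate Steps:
Function('r')(y, Z) = Add(Z, y)
Function('m')(g) = Add(10, Mul(2, g)) (Function('m')(g) = Add(Mul(2, g), 10) = Add(10, Mul(2, g)))
Mul(-1, Function('m')(Function('r')(6, 3))) = Mul(-1, Add(10, Mul(2, Add(3, 6)))) = Mul(-1, Add(10, Mul(2, 9))) = Mul(-1, Add(10, 18)) = Mul(-1, 28) = -28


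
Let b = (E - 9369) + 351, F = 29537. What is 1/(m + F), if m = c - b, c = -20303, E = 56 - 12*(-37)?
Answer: 1/17752 ≈ 5.6332e-5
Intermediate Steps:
E = 500 (E = 56 + 444 = 500)
b = -8518 (b = (500 - 9369) + 351 = -8869 + 351 = -8518)
m = -11785 (m = -20303 - 1*(-8518) = -20303 + 8518 = -11785)
1/(m + F) = 1/(-11785 + 29537) = 1/17752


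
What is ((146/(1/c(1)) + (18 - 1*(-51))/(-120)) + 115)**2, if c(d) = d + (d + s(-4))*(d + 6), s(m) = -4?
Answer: 12594001729/1600 ≈ 7.8712e+6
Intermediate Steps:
c(d) = d + (-4 + d)*(6 + d) (c(d) = d + (d - 4)*(d + 6) = d + (-4 + d)*(6 + d))
((146/(1/c(1)) + (18 - 1*(-51))/(-120)) + 115)**2 = ((146/(1/(-24 + 1**2 + 3*1)) + (18 - 1*(-51))/(-120)) + 115)**2 = ((146/(1/(-24 + 1 + 3)) + (18 + 51)*(-1/120)) + 115)**2 = ((146/(1/(-20)) + 69*(-1/120)) + 115)**2 = ((146/(-1/20) - 23/40) + 115)**2 = ((146*(-20) - 23/40) + 115)**2 = ((-2920 - 23/40) + 115)**2 = (-116823/40 + 115)**2 = (-112223/40)**2 = 12594001729/1600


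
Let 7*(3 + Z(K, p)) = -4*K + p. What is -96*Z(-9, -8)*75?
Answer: -7200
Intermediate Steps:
Z(K, p) = -3 - 4*K/7 + p/7 (Z(K, p) = -3 + (-4*K + p)/7 = -3 + (p - 4*K)/7 = -3 + (-4*K/7 + p/7) = -3 - 4*K/7 + p/7)
-96*Z(-9, -8)*75 = -96*(-3 - 4/7*(-9) + (⅐)*(-8))*75 = -96*(-3 + 36/7 - 8/7)*75 = -96*1*75 = -96*75 = -7200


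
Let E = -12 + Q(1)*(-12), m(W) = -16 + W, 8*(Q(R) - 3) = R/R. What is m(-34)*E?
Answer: 2475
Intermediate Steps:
Q(R) = 25/8 (Q(R) = 3 + (R/R)/8 = 3 + (1/8)*1 = 3 + 1/8 = 25/8)
E = -99/2 (E = -12 + (25/8)*(-12) = -12 - 75/2 = -99/2 ≈ -49.500)
m(-34)*E = (-16 - 34)*(-99/2) = -50*(-99/2) = 2475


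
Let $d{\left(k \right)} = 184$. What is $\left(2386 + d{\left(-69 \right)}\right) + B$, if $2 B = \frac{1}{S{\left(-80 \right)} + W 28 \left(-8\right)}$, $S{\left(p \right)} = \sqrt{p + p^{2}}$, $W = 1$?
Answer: $\frac{7044363}{2741} - \frac{\sqrt{395}}{21928} \approx 2570.0$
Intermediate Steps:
$B = \frac{1}{2 \left(-224 + 4 \sqrt{395}\right)}$ ($B = \frac{1}{2 \left(\sqrt{- 80 \left(1 - 80\right)} + 1 \cdot 28 \left(-8\right)\right)} = \frac{1}{2 \left(\sqrt{\left(-80\right) \left(-79\right)} + 28 \left(-8\right)\right)} = \frac{1}{2 \left(\sqrt{6320} - 224\right)} = \frac{1}{2 \left(4 \sqrt{395} - 224\right)} = \frac{1}{2 \left(-224 + 4 \sqrt{395}\right)} \approx -0.0034602$)
$\left(2386 + d{\left(-69 \right)}\right) + B = \left(2386 + 184\right) - \left(\frac{7}{2741} + \frac{\sqrt{395}}{21928}\right) = 2570 - \left(\frac{7}{2741} + \frac{\sqrt{395}}{21928}\right) = \frac{7044363}{2741} - \frac{\sqrt{395}}{21928}$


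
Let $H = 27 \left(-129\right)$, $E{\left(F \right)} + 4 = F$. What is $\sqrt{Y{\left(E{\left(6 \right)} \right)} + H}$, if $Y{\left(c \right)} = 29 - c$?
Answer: $24 i \sqrt{6} \approx 58.788 i$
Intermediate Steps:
$E{\left(F \right)} = -4 + F$
$H = -3483$
$\sqrt{Y{\left(E{\left(6 \right)} \right)} + H} = \sqrt{\left(29 - \left(-4 + 6\right)\right) - 3483} = \sqrt{\left(29 - 2\right) - 3483} = \sqrt{27 - 3483} = \sqrt{-3456} = 24 i \sqrt{6}$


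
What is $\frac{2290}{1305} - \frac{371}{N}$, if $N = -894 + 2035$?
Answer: $\frac{60821}{42543} \approx 1.4296$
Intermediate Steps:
$N = 1141$
$\frac{2290}{1305} - \frac{371}{N} = \frac{2290}{1305} - \frac{371}{1141} = 2290 \cdot \frac{1}{1305} - \frac{53}{163} = \frac{458}{261} - \frac{53}{163} = \frac{60821}{42543}$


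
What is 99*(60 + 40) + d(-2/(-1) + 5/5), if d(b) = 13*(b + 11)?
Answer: 10082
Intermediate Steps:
d(b) = 143 + 13*b (d(b) = 13*(11 + b) = 143 + 13*b)
99*(60 + 40) + d(-2/(-1) + 5/5) = 99*(60 + 40) + (143 + 13*(-2/(-1) + 5/5)) = 99*100 + (143 + 13*(-2*(-1) + 5*(1/5))) = 9900 + (143 + 13*(2 + 1)) = 9900 + (143 + 13*3) = 9900 + (143 + 39) = 9900 + 182 = 10082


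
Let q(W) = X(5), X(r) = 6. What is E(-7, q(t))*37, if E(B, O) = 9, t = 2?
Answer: 333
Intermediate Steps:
q(W) = 6
E(-7, q(t))*37 = 9*37 = 333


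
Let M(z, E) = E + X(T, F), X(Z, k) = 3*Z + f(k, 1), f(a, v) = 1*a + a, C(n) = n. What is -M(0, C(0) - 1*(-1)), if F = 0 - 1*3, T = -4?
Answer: 17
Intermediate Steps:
f(a, v) = 2*a (f(a, v) = a + a = 2*a)
F = -3 (F = 0 - 3 = -3)
X(Z, k) = 2*k + 3*Z (X(Z, k) = 3*Z + 2*k = 2*k + 3*Z)
M(z, E) = -18 + E (M(z, E) = E + (2*(-3) + 3*(-4)) = E + (-6 - 12) = E - 18 = -18 + E)
-M(0, C(0) - 1*(-1)) = -(-18 + (0 - 1*(-1))) = -(-18 + (0 + 1)) = -(-18 + 1) = -1*(-17) = 17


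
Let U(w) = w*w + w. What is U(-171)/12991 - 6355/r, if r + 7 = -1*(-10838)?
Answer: 232299365/140705521 ≈ 1.6510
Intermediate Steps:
U(w) = w + w² (U(w) = w² + w = w + w²)
r = 10831 (r = -7 - 1*(-10838) = -7 + 10838 = 10831)
U(-171)/12991 - 6355/r = -171*(1 - 171)/12991 - 6355/10831 = -171*(-170)*(1/12991) - 6355*1/10831 = 29070*(1/12991) - 6355/10831 = 29070/12991 - 6355/10831 = 232299365/140705521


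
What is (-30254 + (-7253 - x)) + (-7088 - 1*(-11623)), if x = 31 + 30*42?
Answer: -34263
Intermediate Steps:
x = 1291 (x = 31 + 1260 = 1291)
(-30254 + (-7253 - x)) + (-7088 - 1*(-11623)) = (-30254 + (-7253 - 1*1291)) + (-7088 - 1*(-11623)) = (-30254 + (-7253 - 1291)) + (-7088 + 11623) = (-30254 - 8544) + 4535 = -38798 + 4535 = -34263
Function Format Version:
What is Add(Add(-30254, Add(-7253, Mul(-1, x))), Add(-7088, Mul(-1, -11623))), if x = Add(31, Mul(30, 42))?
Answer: -34263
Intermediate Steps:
x = 1291 (x = Add(31, 1260) = 1291)
Add(Add(-30254, Add(-7253, Mul(-1, x))), Add(-7088, Mul(-1, -11623))) = Add(Add(-30254, Add(-7253, Mul(-1, 1291))), Add(-7088, Mul(-1, -11623))) = Add(Add(-30254, Add(-7253, -1291)), Add(-7088, 11623)) = Add(Add(-30254, -8544), 4535) = Add(-38798, 4535) = -34263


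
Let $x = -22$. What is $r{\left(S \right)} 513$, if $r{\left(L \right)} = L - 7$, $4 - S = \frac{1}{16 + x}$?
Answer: $- \frac{2907}{2} \approx -1453.5$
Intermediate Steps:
$S = \frac{25}{6}$ ($S = 4 - \frac{1}{16 - 22} = 4 - \frac{1}{-6} = 4 - - \frac{1}{6} = 4 + \frac{1}{6} = \frac{25}{6} \approx 4.1667$)
$r{\left(L \right)} = -7 + L$
$r{\left(S \right)} 513 = \left(-7 + \frac{25}{6}\right) 513 = \left(- \frac{17}{6}\right) 513 = - \frac{2907}{2}$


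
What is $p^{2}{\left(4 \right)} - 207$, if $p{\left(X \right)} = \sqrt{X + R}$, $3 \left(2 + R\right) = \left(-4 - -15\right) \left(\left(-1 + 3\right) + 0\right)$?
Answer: $- \frac{593}{3} \approx -197.67$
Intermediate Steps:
$R = \frac{16}{3}$ ($R = -2 + \frac{\left(-4 - -15\right) \left(\left(-1 + 3\right) + 0\right)}{3} = -2 + \frac{\left(-4 + 15\right) \left(2 + 0\right)}{3} = -2 + \frac{11 \cdot 2}{3} = -2 + \frac{1}{3} \cdot 22 = -2 + \frac{22}{3} = \frac{16}{3} \approx 5.3333$)
$p{\left(X \right)} = \sqrt{\frac{16}{3} + X}$ ($p{\left(X \right)} = \sqrt{X + \frac{16}{3}} = \sqrt{\frac{16}{3} + X}$)
$p^{2}{\left(4 \right)} - 207 = \left(\frac{\sqrt{48 + 9 \cdot 4}}{3}\right)^{2} - 207 = \left(\frac{\sqrt{48 + 36}}{3}\right)^{2} - 207 = \left(\frac{\sqrt{84}}{3}\right)^{2} - 207 = \left(\frac{2 \sqrt{21}}{3}\right)^{2} - 207 = \frac{28}{3} - 207 = - \frac{593}{3}$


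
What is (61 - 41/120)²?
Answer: 52983841/14400 ≈ 3679.4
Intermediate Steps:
(61 - 41/120)² = (7279/120)² = 52983841/14400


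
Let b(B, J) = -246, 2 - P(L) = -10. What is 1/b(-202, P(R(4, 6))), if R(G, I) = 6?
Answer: -1/246 ≈ -0.0040650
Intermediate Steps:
P(L) = 12 (P(L) = 2 - 1*(-10) = 2 + 10 = 12)
1/b(-202, P(R(4, 6))) = 1/(-246) = -1/246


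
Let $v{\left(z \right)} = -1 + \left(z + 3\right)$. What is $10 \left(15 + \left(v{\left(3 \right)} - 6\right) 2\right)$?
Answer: $130$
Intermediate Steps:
$v{\left(z \right)} = 2 + z$ ($v{\left(z \right)} = -1 + \left(3 + z\right) = 2 + z$)
$10 \left(15 + \left(v{\left(3 \right)} - 6\right) 2\right) = 10 \left(15 + \left(\left(2 + 3\right) - 6\right) 2\right) = 10 \left(15 + \left(5 - 6\right) 2\right) = 10 \left(15 - 2\right) = 10 \cdot 13 = 130$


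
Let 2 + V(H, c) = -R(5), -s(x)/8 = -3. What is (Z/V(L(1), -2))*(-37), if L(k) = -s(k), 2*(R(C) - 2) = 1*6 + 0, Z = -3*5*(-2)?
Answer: 1110/7 ≈ 158.57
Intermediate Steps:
Z = 30 (Z = -15*(-2) = 30)
R(C) = 5 (R(C) = 2 + (1*6 + 0)/2 = 2 + (6 + 0)/2 = 2 + (1/2)*6 = 2 + 3 = 5)
s(x) = 24 (s(x) = -8*(-3) = 24)
L(k) = -24 (L(k) = -1*24 = -24)
V(H, c) = -7 (V(H, c) = -2 - 1*5 = -2 - 5 = -7)
(Z/V(L(1), -2))*(-37) = (30/(-7))*(-37) = (30*(-1/7))*(-37) = -30/7*(-37) = 1110/7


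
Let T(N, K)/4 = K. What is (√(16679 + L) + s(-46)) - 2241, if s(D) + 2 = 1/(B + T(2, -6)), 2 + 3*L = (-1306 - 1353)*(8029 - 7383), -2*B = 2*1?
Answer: -56076/25 + I*√555893 ≈ -2243.0 + 745.58*I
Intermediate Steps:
T(N, K) = 4*K
B = -1 ≈ -1.0000
L = -572572 (L = -⅔ + ((-1306 - 1353)*(8029 - 7383))/3 = -⅔ + (-2659*646)/3 = -⅔ + (⅓)*(-1717714) = -⅔ - 1717714/3 = -572572)
s(D) = -51/25 (s(D) = -2 + 1/(-1 + 4*(-6)) = -2 + 1/(-1 - 24) = -2 + 1/(-25) = -2 - 1/25 = -51/25)
(√(16679 + L) + s(-46)) - 2241 = (√(16679 - 572572) - 51/25) - 2241 = (√(-555893) - 51/25) - 2241 = (I*√555893 - 51/25) - 2241 = (-51/25 + I*√555893) - 2241 = -56076/25 + I*√555893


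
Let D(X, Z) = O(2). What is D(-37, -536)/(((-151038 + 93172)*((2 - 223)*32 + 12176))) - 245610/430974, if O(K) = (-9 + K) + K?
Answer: -4030024213565/7071518696352 ≈ -0.56989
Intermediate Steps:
O(K) = -9 + 2*K
D(X, Z) = -5 (D(X, Z) = -9 + 2*2 = -9 + 4 = -5)
D(-37, -536)/(((-151038 + 93172)*((2 - 223)*32 + 12176))) - 245610/430974 = -5*1/((-151038 + 93172)*((2 - 223)*32 + 12176)) - 245610/430974 = -5*(-1/(57866*(-221*32 + 12176))) - 245610*1/430974 = -5*(-1/(57866*(-7072 + 12176))) - 13645/23943 = -5/((-57866*5104)) - 13645/23943 = -5/(-295348064) - 13645/23943 = -5*(-1/295348064) - 13645/23943 = 5/295348064 - 13645/23943 = -4030024213565/7071518696352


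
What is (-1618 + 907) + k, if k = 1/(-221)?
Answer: -157132/221 ≈ -711.00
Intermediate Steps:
k = -1/221 ≈ -0.0045249
(-1618 + 907) + k = (-1618 + 907) - 1/221 = -711 - 1/221 = -157132/221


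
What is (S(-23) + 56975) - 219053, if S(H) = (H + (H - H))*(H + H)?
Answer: -161020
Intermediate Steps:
S(H) = 2*H² (S(H) = (H + 0)*(2*H) = H*(2*H) = 2*H²)
(S(-23) + 56975) - 219053 = (2*(-23)² + 56975) - 219053 = (2*529 + 56975) - 219053 = (1058 + 56975) - 219053 = 58033 - 219053 = -161020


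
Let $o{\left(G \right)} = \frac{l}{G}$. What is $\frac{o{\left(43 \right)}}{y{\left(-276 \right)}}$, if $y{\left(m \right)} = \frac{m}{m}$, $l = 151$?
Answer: $\frac{151}{43} \approx 3.5116$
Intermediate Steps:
$o{\left(G \right)} = \frac{151}{G}$
$y{\left(m \right)} = 1$
$\frac{o{\left(43 \right)}}{y{\left(-276 \right)}} = \frac{151 \cdot \frac{1}{43}}{1} = 151 \cdot \frac{1}{43} \cdot 1 = \frac{151}{43} \cdot 1 = \frac{151}{43}$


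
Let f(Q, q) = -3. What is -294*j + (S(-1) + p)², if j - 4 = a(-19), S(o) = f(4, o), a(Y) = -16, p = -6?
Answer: 3609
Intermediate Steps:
S(o) = -3
j = -12 (j = 4 - 16 = -12)
-294*j + (S(-1) + p)² = -294*(-12) + (-3 - 6)² = 3528 + (-9)² = 3528 + 81 = 3609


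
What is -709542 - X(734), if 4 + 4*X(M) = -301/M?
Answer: -2083212075/2936 ≈ -7.0954e+5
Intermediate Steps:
X(M) = -1 - 301/(4*M) (X(M) = -1 + (-301/M)/4 = -1 - 301/(4*M))
-709542 - X(734) = -709542 - (-301/4 - 1*734)/734 = -709542 - (-301/4 - 734)/734 = -709542 - (-3237)/(734*4) = -709542 - 1*(-3237/2936) = -709542 + 3237/2936 = -2083212075/2936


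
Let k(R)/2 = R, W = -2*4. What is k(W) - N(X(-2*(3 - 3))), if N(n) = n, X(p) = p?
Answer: -16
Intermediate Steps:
W = -8
k(R) = 2*R
k(W) - N(X(-2*(3 - 3))) = 2*(-8) - (-2)*(3 - 3) = -16 - (-2)*0 = -16 - 1*0 = -16 + 0 = -16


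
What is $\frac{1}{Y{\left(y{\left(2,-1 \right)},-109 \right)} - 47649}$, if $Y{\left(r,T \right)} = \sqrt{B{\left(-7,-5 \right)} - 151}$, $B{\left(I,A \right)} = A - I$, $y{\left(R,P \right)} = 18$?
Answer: $- \frac{47649}{2270427350} - \frac{i \sqrt{149}}{2270427350} \approx -2.0987 \cdot 10^{-5} - 5.3763 \cdot 10^{-9} i$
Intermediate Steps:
$Y{\left(r,T \right)} = i \sqrt{149}$ ($Y{\left(r,T \right)} = \sqrt{\left(-5 - -7\right) - 151} = \sqrt{\left(-5 + 7\right) - 151} = \sqrt{2 - 151} = \sqrt{-149} = i \sqrt{149}$)
$\frac{1}{Y{\left(y{\left(2,-1 \right)},-109 \right)} - 47649} = \frac{1}{i \sqrt{149} - 47649} = \frac{1}{-47649 + i \sqrt{149}}$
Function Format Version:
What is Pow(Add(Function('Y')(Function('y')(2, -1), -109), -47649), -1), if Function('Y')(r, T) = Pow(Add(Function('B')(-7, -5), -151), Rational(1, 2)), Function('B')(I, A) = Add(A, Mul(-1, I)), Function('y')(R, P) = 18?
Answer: Add(Rational(-47649, 2270427350), Mul(Rational(-1, 2270427350), I, Pow(149, Rational(1, 2)))) ≈ Add(-2.0987e-5, Mul(-5.3763e-9, I))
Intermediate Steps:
Function('Y')(r, T) = Mul(I, Pow(149, Rational(1, 2))) (Function('Y')(r, T) = Pow(Add(Add(-5, Mul(-1, -7)), -151), Rational(1, 2)) = Pow(Add(Add(-5, 7), -151), Rational(1, 2)) = Pow(Add(2, -151), Rational(1, 2)) = Pow(-149, Rational(1, 2)) = Mul(I, Pow(149, Rational(1, 2))))
Pow(Add(Function('Y')(Function('y')(2, -1), -109), -47649), -1) = Pow(Add(Mul(I, Pow(149, Rational(1, 2))), -47649), -1) = Pow(Add(-47649, Mul(I, Pow(149, Rational(1, 2)))), -1)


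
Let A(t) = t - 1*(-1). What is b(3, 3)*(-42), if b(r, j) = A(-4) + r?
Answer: 0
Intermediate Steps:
A(t) = 1 + t (A(t) = t + 1 = 1 + t)
b(r, j) = -3 + r (b(r, j) = (1 - 4) + r = -3 + r)
b(3, 3)*(-42) = (-3 + 3)*(-42) = 0*(-42) = 0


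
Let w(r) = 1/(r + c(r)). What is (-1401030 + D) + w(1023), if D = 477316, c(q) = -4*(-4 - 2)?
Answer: -967128557/1047 ≈ -9.2371e+5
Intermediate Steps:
c(q) = 24 (c(q) = -4*(-6) = 24)
w(r) = 1/(24 + r) (w(r) = 1/(r + 24) = 1/(24 + r))
(-1401030 + D) + w(1023) = (-1401030 + 477316) + 1/(24 + 1023) = -923714 + 1/1047 = -967128557/1047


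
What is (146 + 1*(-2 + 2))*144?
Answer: 21024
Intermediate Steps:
(146 + 1*(-2 + 2))*144 = (146 + 1*0)*144 = (146 + 0)*144 = 146*144 = 21024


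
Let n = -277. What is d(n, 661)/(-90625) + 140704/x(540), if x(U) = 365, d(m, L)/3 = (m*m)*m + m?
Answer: 1440986398/1323125 ≈ 1089.1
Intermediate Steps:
d(m, L) = 3*m + 3*m**3 (d(m, L) = 3*((m*m)*m + m) = 3*(m**2*m + m) = 3*(m**3 + m) = 3*(m + m**3) = 3*m + 3*m**3)
d(n, 661)/(-90625) + 140704/x(540) = (3*(-277)*(1 + (-277)**2))/(-90625) + 140704/365 = (3*(-277)*(1 + 76729))*(-1/90625) + 140704*(1/365) = (3*(-277)*76730)*(-1/90625) + 140704/365 = -63762630*(-1/90625) + 140704/365 = 12752526/18125 + 140704/365 = 1440986398/1323125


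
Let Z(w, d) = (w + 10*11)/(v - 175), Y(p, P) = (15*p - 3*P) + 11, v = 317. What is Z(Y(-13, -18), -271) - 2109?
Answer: -149749/71 ≈ -2109.1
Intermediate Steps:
Y(p, P) = 11 - 3*P + 15*p (Y(p, P) = (-3*P + 15*p) + 11 = 11 - 3*P + 15*p)
Z(w, d) = 55/71 + w/142 (Z(w, d) = (w + 10*11)/(317 - 175) = (w + 110)/142 = (110 + w)*(1/142) = 55/71 + w/142)
Z(Y(-13, -18), -271) - 2109 = (55/71 + (11 - 3*(-18) + 15*(-13))/142) - 2109 = (55/71 + (11 + 54 - 195)/142) - 2109 = (55/71 + (1/142)*(-130)) - 2109 = (55/71 - 65/71) - 2109 = -10/71 - 2109 = -149749/71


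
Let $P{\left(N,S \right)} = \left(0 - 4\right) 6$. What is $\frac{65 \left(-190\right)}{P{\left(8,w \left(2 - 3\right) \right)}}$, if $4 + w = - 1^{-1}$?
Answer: $\frac{6175}{12} \approx 514.58$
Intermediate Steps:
$w = -5$ ($w = -4 - 1^{-1} = -4 - 1 = -5$)
$P{\left(N,S \right)} = -24$ ($P{\left(N,S \right)} = \left(-4\right) 6 = -24$)
$\frac{65 \left(-190\right)}{P{\left(8,w \left(2 - 3\right) \right)}} = \frac{65 \left(-190\right)}{-24} = \left(-12350\right) \left(- \frac{1}{24}\right) = \frac{6175}{12}$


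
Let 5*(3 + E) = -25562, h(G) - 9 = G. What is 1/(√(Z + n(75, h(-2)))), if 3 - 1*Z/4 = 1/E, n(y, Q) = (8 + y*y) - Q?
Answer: √3688283865242/144203146 ≈ 0.013318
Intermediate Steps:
h(G) = 9 + G
E = -25577/5 (E = -3 + (⅕)*(-25562) = -3 - 25562/5 = -25577/5 ≈ -5115.4)
n(y, Q) = 8 + y² - Q (n(y, Q) = (8 + y²) - Q = 8 + y² - Q)
Z = 306944/25577 (Z = 12 - 4/(-25577/5) = 12 - 4*(-5/25577) = 12 + 20/25577 = 306944/25577 ≈ 12.001)
1/(√(Z + n(75, h(-2)))) = 1/(√(306944/25577 + (8 + 75² - (9 - 2)))) = 1/(√(306944/25577 + (8 + 5625 - 1*7))) = 1/(√(306944/25577 + (8 + 5625 - 7))) = 1/(√(306944/25577 + 5626)) = 1/(√(144203146/25577)) = 1/(√3688283865242/25577) = √3688283865242/144203146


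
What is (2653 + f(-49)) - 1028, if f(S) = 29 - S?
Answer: 1703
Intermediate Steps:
(2653 + f(-49)) - 1028 = (2653 + (29 - 1*(-49))) - 1028 = (2653 + (29 + 49)) - 1028 = (2653 + 78) - 1028 = 2731 - 1028 = 1703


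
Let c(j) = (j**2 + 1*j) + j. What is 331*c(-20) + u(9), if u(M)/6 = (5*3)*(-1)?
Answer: 119070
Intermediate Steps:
c(j) = j**2 + 2*j (c(j) = (j**2 + j) + j = (j + j**2) + j = j**2 + 2*j)
u(M) = -90 (u(M) = 6*((5*3)*(-1)) = 6*(15*(-1)) = 6*(-15) = -90)
331*c(-20) + u(9) = 331*(-20*(2 - 20)) - 90 = 331*(-20*(-18)) - 90 = 331*360 - 90 = 119160 - 90 = 119070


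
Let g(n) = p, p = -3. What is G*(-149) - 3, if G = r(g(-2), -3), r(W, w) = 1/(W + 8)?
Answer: -164/5 ≈ -32.800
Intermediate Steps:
g(n) = -3
r(W, w) = 1/(8 + W)
G = ⅕ (G = 1/(8 - 3) = 1/5 = ⅕ ≈ 0.20000)
G*(-149) - 3 = (⅕)*(-149) - 3 = -149/5 - 3 = -164/5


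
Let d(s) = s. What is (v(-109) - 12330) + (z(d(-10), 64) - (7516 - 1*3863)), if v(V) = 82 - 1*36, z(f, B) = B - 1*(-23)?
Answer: -15850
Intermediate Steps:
z(f, B) = 23 + B (z(f, B) = B + 23 = 23 + B)
v(V) = 46 (v(V) = 82 - 36 = 46)
(v(-109) - 12330) + (z(d(-10), 64) - (7516 - 1*3863)) = (46 - 12330) + ((23 + 64) - (7516 - 1*3863)) = -12284 + (87 - (7516 - 3863)) = -12284 + (87 - 1*3653) = -12284 + (87 - 3653) = -12284 - 3566 = -15850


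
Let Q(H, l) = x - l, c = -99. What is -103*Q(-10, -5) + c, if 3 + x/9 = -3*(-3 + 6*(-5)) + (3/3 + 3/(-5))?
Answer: -449884/5 ≈ -89977.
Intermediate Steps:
x = 4338/5 (x = -27 + 9*(-3*(-3 + 6*(-5)) + (3/3 + 3/(-5))) = -27 + 9*(-3*(-3 - 30) + (3*(⅓) + 3*(-⅕))) = -27 + 9*(-3*(-33) + (1 - ⅗)) = -27 + 9*(99 + ⅖) = -27 + 9*(497/5) = -27 + 4473/5 = 4338/5 ≈ 867.60)
Q(H, l) = 4338/5 - l
-103*Q(-10, -5) + c = -103*(4338/5 - 1*(-5)) - 99 = -103*(4338/5 + 5) - 99 = -103*4363/5 - 99 = -449389/5 - 99 = -449884/5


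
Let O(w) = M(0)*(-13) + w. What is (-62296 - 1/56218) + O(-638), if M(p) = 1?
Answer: -3538754447/56218 ≈ -62947.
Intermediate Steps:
O(w) = -13 + w (O(w) = 1*(-13) + w = -13 + w)
(-62296 - 1/56218) + O(-638) = (-62296 - 1/56218) + (-13 - 638) = (-62296 - 1*1/56218) - 651 = (-62296 - 1/56218) - 651 = -3502156529/56218 - 651 = -3538754447/56218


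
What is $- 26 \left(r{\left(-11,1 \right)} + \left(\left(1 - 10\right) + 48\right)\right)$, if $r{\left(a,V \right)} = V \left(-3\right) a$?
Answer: $-1872$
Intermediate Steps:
$r{\left(a,V \right)} = - 3 V a$
$- 26 \left(r{\left(-11,1 \right)} + \left(\left(1 - 10\right) + 48\right)\right) = - 26 \left(\left(-3\right) 1 \left(-11\right) + \left(\left(1 - 10\right) + 48\right)\right) = - 26 \left(33 + \left(-9 + 48\right)\right) = - 26 \left(33 + 39\right) = \left(-26\right) 72 = -1872$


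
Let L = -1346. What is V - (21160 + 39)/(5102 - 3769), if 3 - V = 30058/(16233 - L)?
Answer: -7963398/544949 ≈ -14.613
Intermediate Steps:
V = 22679/17579 (V = 3 - 30058/(16233 - 1*(-1346)) = 3 - 30058/(16233 + 1346) = 3 - 30058/17579 = 22679/17579 ≈ 1.2901)
V - (21160 + 39)/(5102 - 3769) = 22679/17579 - (21160 + 39)/(5102 - 3769) = 22679/17579 - 21199/1333 = 22679/17579 - 1*493/31 = 22679/17579 - 493/31 = -7963398/544949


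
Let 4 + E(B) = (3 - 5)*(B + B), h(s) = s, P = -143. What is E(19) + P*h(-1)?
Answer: 63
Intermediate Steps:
E(B) = -4 - 4*B (E(B) = -4 + (3 - 5)*(B + B) = -4 - 4*B)
E(19) + P*h(-1) = (-4 - 4*19) - 143*(-1) = (-4 - 76) + 143 = -80 + 143 = 63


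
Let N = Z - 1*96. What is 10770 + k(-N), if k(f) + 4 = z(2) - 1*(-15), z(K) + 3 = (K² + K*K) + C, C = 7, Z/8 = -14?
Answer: 10793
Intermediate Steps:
Z = -112 (Z = 8*(-14) = -112)
N = -208 (N = -112 - 1*96 = -112 - 96 = -208)
z(K) = 4 + 2*K² (z(K) = -3 + ((K² + K*K) + 7) = -3 + ((K² + K²) + 7) = -3 + (2*K² + 7) = -3 + (7 + 2*K²) = 4 + 2*K²)
k(f) = 23 (k(f) = -4 + ((4 + 2*2²) - 1*(-15)) = -4 + ((4 + 2*4) + 15) = -4 + ((4 + 8) + 15) = -4 + (12 + 15) = -4 + 27 = 23)
10770 + k(-N) = 10770 + 23 = 10793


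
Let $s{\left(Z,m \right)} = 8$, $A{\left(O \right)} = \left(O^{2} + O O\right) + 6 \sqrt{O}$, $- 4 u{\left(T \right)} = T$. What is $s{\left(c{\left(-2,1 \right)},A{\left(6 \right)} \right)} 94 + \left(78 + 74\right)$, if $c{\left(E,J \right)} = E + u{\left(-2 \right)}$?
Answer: $904$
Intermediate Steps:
$u{\left(T \right)} = - \frac{T}{4}$
$A{\left(O \right)} = 2 O^{2} + 6 \sqrt{O}$ ($A{\left(O \right)} = \left(O^{2} + O^{2}\right) + 6 \sqrt{O} = 2 O^{2} + 6 \sqrt{O}$)
$c{\left(E,J \right)} = \frac{1}{2} + E$ ($c{\left(E,J \right)} = E - - \frac{1}{2} = E + \frac{1}{2} = \frac{1}{2} + E$)
$s{\left(c{\left(-2,1 \right)},A{\left(6 \right)} \right)} 94 + \left(78 + 74\right) = 8 \cdot 94 + \left(78 + 74\right) = 752 + 152 = 904$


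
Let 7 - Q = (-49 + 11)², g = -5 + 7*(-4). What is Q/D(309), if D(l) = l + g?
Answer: -479/92 ≈ -5.2065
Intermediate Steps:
g = -33 (g = -5 - 28 = -33)
Q = -1437 (Q = 7 - (-49 + 11)² = 7 - 1*(-38)² = 7 - 1*1444 = 7 - 1444 = -1437)
D(l) = -33 + l (D(l) = l - 33 = -33 + l)
Q/D(309) = -1437/(-33 + 309) = -1437/276 = -1437*1/276 = -479/92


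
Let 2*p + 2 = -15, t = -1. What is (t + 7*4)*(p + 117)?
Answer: 5859/2 ≈ 2929.5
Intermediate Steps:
p = -17/2 (p = -1 + (1/2)*(-15) = -1 - 15/2 = -17/2 ≈ -8.5000)
(t + 7*4)*(p + 117) = (-1 + 7*4)*(-17/2 + 117) = (-1 + 28)*(217/2) = 27*(217/2) = 5859/2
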